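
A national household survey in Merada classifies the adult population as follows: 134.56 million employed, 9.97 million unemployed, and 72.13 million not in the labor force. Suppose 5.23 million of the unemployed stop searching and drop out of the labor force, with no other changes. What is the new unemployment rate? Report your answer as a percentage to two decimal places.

New unemployment rate ≈ 3.40%.

Initially, labor force = 134.56 + 9.97 = 144.53 million, so u = 9.97/144.53 = 6.90%.
After the change, unemployed and labor force both fall by 5.23 → E = 134.56, U = 4.74, labor force = 139.30 million.
New unemployment rate = 4.74 / 139.30 = 3.40%.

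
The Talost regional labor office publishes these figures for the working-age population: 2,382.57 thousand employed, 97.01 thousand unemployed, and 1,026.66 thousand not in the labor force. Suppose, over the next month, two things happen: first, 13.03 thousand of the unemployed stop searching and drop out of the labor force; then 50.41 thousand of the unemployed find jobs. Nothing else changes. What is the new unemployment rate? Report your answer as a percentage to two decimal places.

Initially, labor force = 2,382.57 + 97.01 = 2,479.58 thousand, so u = 97.01/2,479.58 = 3.91%.
After the first change, unemployed and labor force both fall by 13.03 → E = 2,382.57, U = 83.98, labor force = 2,466.55 thousand.
After the second change, unemployed falls and employed rises by 50.41; labor force unchanged → E = 2,432.98, U = 33.57, labor force = 2,466.55 thousand.
New unemployment rate = 33.57 / 2,466.55 = 1.36%.

New unemployment rate ≈ 1.36%.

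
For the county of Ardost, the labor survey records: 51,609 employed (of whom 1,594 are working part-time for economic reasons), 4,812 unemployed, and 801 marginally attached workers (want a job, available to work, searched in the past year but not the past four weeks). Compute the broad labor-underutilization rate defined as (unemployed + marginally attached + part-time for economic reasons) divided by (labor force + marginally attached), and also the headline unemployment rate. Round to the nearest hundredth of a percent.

Broad underutilization rate ≈ 12.59%; headline unemployment rate ≈ 8.53%.

Labor force = 51,609 + 4,812 = 56,421.
Numerator = 4,812 + 801 + 1,594 = 7,207.
Denominator = 56,421 + 801 = 57,222.
Broad rate = 7,207 / 57,222 = 12.59%.
Headline unemployment rate = 4,812 / 56,421 = 8.53%.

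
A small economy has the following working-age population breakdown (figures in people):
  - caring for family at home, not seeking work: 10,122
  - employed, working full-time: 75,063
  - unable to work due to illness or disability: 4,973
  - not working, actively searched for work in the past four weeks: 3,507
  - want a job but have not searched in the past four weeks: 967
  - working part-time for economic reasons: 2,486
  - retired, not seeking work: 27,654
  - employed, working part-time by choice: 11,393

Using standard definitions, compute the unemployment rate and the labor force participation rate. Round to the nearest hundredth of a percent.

Employed = 75,063 + 2,486 + 11,393 = 88,942 (anyone who worked, including part-time for economic reasons, counts as employed).
Unemployed = 3,507.
Labor force = 88,942 + 3,507 = 92,449.
Not in labor force = 10,122 + 4,973 + 967 + 27,654 = 43,716 (those not working and not actively searching are outside the labor force — including those who want a job but have given up searching).
Civilian working-age population = 92,449 + 43,716 = 136,165.
Unemployment rate = 3,507 / 92,449 = 3.79%.
Labor force participation rate = 92,449 / 136,165 = 67.89%.

Unemployment rate ≈ 3.79%; labor force participation rate ≈ 67.89%.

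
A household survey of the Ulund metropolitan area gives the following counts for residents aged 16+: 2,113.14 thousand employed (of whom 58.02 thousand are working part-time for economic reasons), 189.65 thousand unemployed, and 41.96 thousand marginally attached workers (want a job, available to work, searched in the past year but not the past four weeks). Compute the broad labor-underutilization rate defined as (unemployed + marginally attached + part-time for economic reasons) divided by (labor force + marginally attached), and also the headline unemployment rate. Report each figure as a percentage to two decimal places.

Broad underutilization rate ≈ 12.35%; headline unemployment rate ≈ 8.24%.

Labor force = 2,113.14 + 189.65 = 2,302.79 thousand.
Numerator = 189.65 + 41.96 + 58.02 = 289.63 thousand.
Denominator = 2,302.79 + 41.96 = 2,344.75 thousand.
Broad rate = 289.63 / 2,344.75 = 12.35%.
Headline unemployment rate = 189.65 / 2,302.79 = 8.24%.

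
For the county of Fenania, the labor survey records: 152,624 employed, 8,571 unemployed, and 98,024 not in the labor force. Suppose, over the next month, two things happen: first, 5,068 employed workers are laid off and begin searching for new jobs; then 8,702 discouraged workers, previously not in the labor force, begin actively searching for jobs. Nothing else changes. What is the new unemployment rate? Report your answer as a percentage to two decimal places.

New unemployment rate ≈ 13.15%.

Initially, labor force = 152,624 + 8,571 = 161,195, so u = 8,571/161,195 = 5.32%.
After the first change, employed falls and unemployed rises by 5,068; labor force unchanged → E = 147,556, U = 13,639, labor force = 161,195.
After the second change, unemployed and labor force both rise by 8,702 → E = 147,556, U = 22,341, labor force = 169,897.
New unemployment rate = 22,341 / 169,897 = 13.15%.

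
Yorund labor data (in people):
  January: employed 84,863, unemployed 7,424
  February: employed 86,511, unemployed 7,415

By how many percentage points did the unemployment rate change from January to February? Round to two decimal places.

January: labor force = 84,863 + 7,424 = 92,287; u = 7,424/92,287 = 8.04%.
February: labor force = 86,511 + 7,415 = 93,926; u = 7,415/93,926 = 7.89%.
Change = 7.89% − 8.04% = −0.15 pp.

The unemployment rate changed by −0.15 percentage points.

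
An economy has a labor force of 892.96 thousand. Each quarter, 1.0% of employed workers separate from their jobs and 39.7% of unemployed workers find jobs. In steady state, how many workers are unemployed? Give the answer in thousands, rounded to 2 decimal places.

Steady-state unemployment rate u* = s/(s+f) = 1.0/(1.0+39.7) = 0.024570.
Unemployed = u* × labor force = 0.024570 × 892.96 ≈ 21.94 thousand.

About 21.94 thousand are unemployed in steady state.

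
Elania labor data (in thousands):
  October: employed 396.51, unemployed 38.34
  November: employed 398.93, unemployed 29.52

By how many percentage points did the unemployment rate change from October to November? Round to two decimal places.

October: labor force = 396.51 + 38.34 = 434.85; u = 38.34/434.85 = 8.82%.
November: labor force = 398.93 + 29.52 = 428.45; u = 29.52/428.45 = 6.89%.
Change = 6.89% − 8.82% = −1.93 pp.

The unemployment rate changed by −1.93 percentage points.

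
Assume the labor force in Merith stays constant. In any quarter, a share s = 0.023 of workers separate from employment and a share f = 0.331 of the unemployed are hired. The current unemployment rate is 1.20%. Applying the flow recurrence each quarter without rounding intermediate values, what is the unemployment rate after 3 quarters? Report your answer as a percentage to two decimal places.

Unemployment rate after three quarters ≈ 5.07%.

With a fixed labor force, u_{t+1} = u_t + s·(1−u_t) − f·u_t = u_t·(1−s−f) + s.
Here 1−s−f = 0.646 and s = 0.023.
u_1 = 0.012000 × 0.646 + 0.023 = 0.030752.
u_2 = 0.030752 × 0.646 + 0.023 = 0.042866.
u_3 = 0.042866 × 0.646 + 0.023 = 0.050691.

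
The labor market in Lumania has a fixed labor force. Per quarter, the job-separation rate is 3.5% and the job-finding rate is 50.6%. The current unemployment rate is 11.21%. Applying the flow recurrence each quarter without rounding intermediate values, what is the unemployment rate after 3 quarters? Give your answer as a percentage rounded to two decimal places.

With a fixed labor force, u_{t+1} = u_t + s·(1−u_t) − f·u_t = u_t·(1−s−f) + s.
Here 1−s−f = 0.459 and s = 0.035.
u_1 = 0.112100 × 0.459 + 0.035 = 0.086454.
u_2 = 0.086454 × 0.459 + 0.035 = 0.074682.
u_3 = 0.074682 × 0.459 + 0.035 = 0.069279.

Unemployment rate after three quarters ≈ 6.93%.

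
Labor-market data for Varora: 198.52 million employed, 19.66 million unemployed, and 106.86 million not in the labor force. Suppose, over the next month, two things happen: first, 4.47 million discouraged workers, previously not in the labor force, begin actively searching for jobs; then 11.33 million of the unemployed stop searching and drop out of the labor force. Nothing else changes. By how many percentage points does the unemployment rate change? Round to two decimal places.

Initially, labor force = 198.52 + 19.66 = 218.18 million, so u = 19.66/218.18 = 9.01%.
After the first change, unemployed and labor force both rise by 4.47 → E = 198.52, U = 24.13, labor force = 222.65 million.
After the second change, unemployed and labor force both fall by 11.33 → E = 198.52, U = 12.80, labor force = 211.32 million.
New unemployment rate = 12.80 / 211.32 = 6.06%.
Change = 6.06% − 9.01% = −2.95 percentage points.

The unemployment rate changes by −2.95 percentage points.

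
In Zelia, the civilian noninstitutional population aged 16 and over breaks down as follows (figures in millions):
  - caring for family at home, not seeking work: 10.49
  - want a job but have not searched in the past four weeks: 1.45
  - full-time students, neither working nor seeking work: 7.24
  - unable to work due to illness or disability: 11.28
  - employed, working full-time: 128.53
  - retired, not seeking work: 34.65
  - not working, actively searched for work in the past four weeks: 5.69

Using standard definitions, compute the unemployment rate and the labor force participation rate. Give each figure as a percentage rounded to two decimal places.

Employed = 128.53 million.
Unemployed = 5.69 million.
Labor force = 128.53 + 5.69 = 134.22 million.
Not in labor force = 10.49 + 1.45 + 7.24 + 11.28 + 34.65 = 65.11 million (those not working and not actively searching are outside the labor force — including those who want a job but have given up searching).
Civilian working-age population = 134.22 + 65.11 = 199.33 million.
Unemployment rate = 5.69 / 134.22 = 4.24%.
Labor force participation rate = 134.22 / 199.33 = 67.34%.

Unemployment rate ≈ 4.24%; labor force participation rate ≈ 67.34%.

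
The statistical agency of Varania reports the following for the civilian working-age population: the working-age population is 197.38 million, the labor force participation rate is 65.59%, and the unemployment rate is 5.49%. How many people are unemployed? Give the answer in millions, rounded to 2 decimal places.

About 7.11 million are unemployed.

Labor force = 0.6559 × 197.38 = 129.46 million.
Unemployed = 0.0549 × 129.46 ≈ 7.11 million.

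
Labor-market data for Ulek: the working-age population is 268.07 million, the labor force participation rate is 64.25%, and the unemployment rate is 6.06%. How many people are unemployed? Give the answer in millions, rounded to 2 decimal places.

Labor force = 0.6425 × 268.07 = 172.23 million.
Unemployed = 0.0606 × 172.23 ≈ 10.44 million.

About 10.44 million are unemployed.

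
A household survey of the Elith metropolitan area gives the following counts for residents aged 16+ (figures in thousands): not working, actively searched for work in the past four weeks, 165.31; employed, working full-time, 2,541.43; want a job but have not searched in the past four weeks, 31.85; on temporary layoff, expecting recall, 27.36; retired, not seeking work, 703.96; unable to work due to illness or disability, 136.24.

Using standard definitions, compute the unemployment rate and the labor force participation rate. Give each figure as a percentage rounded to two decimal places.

Employed = 2,541.43 thousand.
Unemployed = 165.31 + 27.36 = 192.67 thousand (jobless and actively searching, or on temporary layoff).
Labor force = 2,541.43 + 192.67 = 2,734.10 thousand.
Not in labor force = 31.85 + 703.96 + 136.24 = 872.05 thousand (those not working and not actively searching are outside the labor force — including those who want a job but have given up searching).
Civilian working-age population = 2,734.10 + 872.05 = 3,606.15 thousand.
Unemployment rate = 192.67 / 2,734.10 = 7.05%.
Labor force participation rate = 2,734.10 / 3,606.15 = 75.82%.

Unemployment rate ≈ 7.05%; labor force participation rate ≈ 75.82%.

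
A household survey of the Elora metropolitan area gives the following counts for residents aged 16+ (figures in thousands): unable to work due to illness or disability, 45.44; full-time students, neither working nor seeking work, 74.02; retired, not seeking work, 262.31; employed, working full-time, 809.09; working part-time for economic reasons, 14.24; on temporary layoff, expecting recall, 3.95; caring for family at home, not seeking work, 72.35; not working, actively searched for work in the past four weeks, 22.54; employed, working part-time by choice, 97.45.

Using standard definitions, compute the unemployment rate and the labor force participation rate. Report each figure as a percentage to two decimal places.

Unemployment rate ≈ 2.80%; labor force participation rate ≈ 67.60%.

Employed = 809.09 + 14.24 + 97.45 = 920.78 thousand (anyone who worked, including part-time for economic reasons, counts as employed).
Unemployed = 3.95 + 22.54 = 26.49 thousand (jobless and actively searching, or on temporary layoff).
Labor force = 920.78 + 26.49 = 947.27 thousand.
Not in labor force = 45.44 + 74.02 + 262.31 + 72.35 = 454.12 thousand (those not working and not actively searching are outside the labor force).
Civilian working-age population = 947.27 + 454.12 = 1,401.39 thousand.
Unemployment rate = 26.49 / 947.27 = 2.80%.
Labor force participation rate = 947.27 / 1,401.39 = 67.60%.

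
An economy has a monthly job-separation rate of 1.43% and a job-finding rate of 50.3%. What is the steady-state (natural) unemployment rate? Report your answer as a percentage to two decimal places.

At steady state the flows balance: s·E = f·U, so U/(E+U) = s/(s+f).
u* = 1.43 / (1.43 + 50.3) = 1.43 / 51.73 = 2.76%.

Steady-state unemployment rate ≈ 2.76%.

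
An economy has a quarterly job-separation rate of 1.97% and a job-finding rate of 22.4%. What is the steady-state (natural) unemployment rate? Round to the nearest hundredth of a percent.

At steady state the flows balance: s·E = f·U, so U/(E+U) = s/(s+f).
u* = 1.97 / (1.97 + 22.4) = 1.97 / 24.37 = 8.08%.

Steady-state unemployment rate ≈ 8.08%.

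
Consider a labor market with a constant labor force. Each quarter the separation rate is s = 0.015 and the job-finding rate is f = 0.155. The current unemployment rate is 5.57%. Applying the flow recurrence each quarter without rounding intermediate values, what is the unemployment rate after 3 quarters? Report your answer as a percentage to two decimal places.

With a fixed labor force, u_{t+1} = u_t + s·(1−u_t) − f·u_t = u_t·(1−s−f) + s.
Here 1−s−f = 0.830 and s = 0.015.
u_1 = 0.055700 × 0.830 + 0.015 = 0.061231.
u_2 = 0.061231 × 0.830 + 0.015 = 0.065822.
u_3 = 0.065822 × 0.830 + 0.015 = 0.069632.

Unemployment rate after three quarters ≈ 6.96%.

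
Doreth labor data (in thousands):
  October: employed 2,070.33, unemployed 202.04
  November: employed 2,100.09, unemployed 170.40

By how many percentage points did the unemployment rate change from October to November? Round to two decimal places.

The unemployment rate changed by −1.39 percentage points.

October: labor force = 2,070.33 + 202.04 = 2,272.37; u = 202.04/2,272.37 = 8.89%.
November: labor force = 2,100.09 + 170.40 = 2,270.49; u = 170.40/2,270.49 = 7.50%.
Change = 7.50% − 8.89% = −1.39 pp.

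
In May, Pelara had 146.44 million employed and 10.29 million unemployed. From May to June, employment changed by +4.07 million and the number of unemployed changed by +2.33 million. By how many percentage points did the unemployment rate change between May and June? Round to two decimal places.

May: labor force = 146.44 + 10.29 = 156.73; u = 10.29/156.73 = 6.57%.
June: labor force = 150.51 + 12.62 = 163.13; u = 12.62/163.13 = 7.74%.
Change = 7.74% − 6.57% = +1.17 pp.

The unemployment rate changed by +1.17 percentage points.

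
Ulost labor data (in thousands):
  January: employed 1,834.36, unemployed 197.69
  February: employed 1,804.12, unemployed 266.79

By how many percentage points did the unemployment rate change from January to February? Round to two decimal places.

The unemployment rate changed by +3.15 percentage points.

January: labor force = 1,834.36 + 197.69 = 2,032.05; u = 197.69/2,032.05 = 9.73%.
February: labor force = 1,804.12 + 266.79 = 2,070.91; u = 266.79/2,070.91 = 12.88%.
Change = 12.88% − 9.73% = +3.15 pp.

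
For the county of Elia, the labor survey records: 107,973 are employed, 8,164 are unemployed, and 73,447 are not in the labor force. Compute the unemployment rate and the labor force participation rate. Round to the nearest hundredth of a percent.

Labor force = employed + unemployed = 107,973 + 8,164 = 116,137.
Working-age population = 116,137 + 73,447 = 189,584.
Unemployment rate = 8,164 / 116,137 = 7.03%.
Labor force participation rate = 116,137 / 189,584 = 61.26%.

Unemployment rate ≈ 7.03%; labor force participation rate ≈ 61.26%.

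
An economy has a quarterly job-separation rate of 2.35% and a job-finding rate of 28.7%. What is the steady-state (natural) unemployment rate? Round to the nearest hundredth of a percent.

Steady-state unemployment rate ≈ 7.57%.

At steady state the flows balance: s·E = f·U, so U/(E+U) = s/(s+f).
u* = 2.35 / (2.35 + 28.7) = 2.35 / 31.05 = 7.57%.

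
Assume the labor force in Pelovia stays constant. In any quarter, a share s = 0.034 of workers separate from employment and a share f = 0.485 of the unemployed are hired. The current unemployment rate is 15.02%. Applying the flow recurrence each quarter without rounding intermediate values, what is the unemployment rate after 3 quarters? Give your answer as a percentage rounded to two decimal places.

With a fixed labor force, u_{t+1} = u_t + s·(1−u_t) − f·u_t = u_t·(1−s−f) + s.
Here 1−s−f = 0.481 and s = 0.034.
u_1 = 0.150200 × 0.481 + 0.034 = 0.106246.
u_2 = 0.106246 × 0.481 + 0.034 = 0.085104.
u_3 = 0.085104 × 0.481 + 0.034 = 0.074935.

Unemployment rate after three quarters ≈ 7.49%.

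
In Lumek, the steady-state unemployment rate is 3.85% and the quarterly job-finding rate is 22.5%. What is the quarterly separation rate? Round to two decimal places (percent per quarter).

From u* = s/(s+f): s = u·f/(1−u).
s = 0.0385 × 22.5 / (1 − 0.0385) = 0.8662 / 0.9615 ≈ 0.90% per quarter.

Separation rate ≈ 0.90% per quarter.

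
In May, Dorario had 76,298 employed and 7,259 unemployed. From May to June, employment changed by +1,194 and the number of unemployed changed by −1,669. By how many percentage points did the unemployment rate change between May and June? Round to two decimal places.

The unemployment rate changed by −1.96 percentage points.

May: labor force = 76,298 + 7,259 = 83,557; u = 7,259/83,557 = 8.69%.
June: labor force = 77,492 + 5,590 = 83,082; u = 5,590/83,082 = 6.73%.
Change = 6.73% − 8.69% = −1.96 pp.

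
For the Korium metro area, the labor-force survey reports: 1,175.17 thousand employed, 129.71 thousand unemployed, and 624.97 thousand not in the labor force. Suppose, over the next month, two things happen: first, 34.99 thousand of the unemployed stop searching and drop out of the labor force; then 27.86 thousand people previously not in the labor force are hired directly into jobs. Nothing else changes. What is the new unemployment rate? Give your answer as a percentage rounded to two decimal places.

New unemployment rate ≈ 7.30%.

Initially, labor force = 1,175.17 + 129.71 = 1,304.88 thousand, so u = 129.71/1,304.88 = 9.94%.
After the first change, unemployed and labor force both fall by 34.99 → E = 1,175.17, U = 94.72, labor force = 1,269.89 thousand.
After the second change, employed and labor force both rise by 27.86; unemployed unchanged → E = 1,203.03, U = 94.72, labor force = 1,297.75 thousand.
New unemployment rate = 94.72 / 1,297.75 = 7.30%.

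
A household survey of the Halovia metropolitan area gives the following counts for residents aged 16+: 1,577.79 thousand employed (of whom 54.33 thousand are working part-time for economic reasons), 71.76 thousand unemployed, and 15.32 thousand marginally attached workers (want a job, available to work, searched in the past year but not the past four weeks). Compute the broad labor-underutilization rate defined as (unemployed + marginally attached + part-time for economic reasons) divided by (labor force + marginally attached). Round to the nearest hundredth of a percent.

Broad underutilization rate ≈ 8.49%.

Labor force = 1,577.79 + 71.76 = 1,649.55 thousand.
Numerator = 71.76 + 15.32 + 54.33 = 141.41 thousand.
Denominator = 1,649.55 + 15.32 = 1,664.87 thousand.
Broad rate = 141.41 / 1,664.87 = 8.49%.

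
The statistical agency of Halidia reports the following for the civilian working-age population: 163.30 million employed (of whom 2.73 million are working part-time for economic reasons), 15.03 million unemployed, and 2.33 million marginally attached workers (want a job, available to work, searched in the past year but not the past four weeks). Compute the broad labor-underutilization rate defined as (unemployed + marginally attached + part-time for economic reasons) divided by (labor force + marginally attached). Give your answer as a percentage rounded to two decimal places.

Broad underutilization rate ≈ 11.12%.

Labor force = 163.30 + 15.03 = 178.33 million.
Numerator = 15.03 + 2.33 + 2.73 = 20.09 million.
Denominator = 178.33 + 2.33 = 180.66 million.
Broad rate = 20.09 / 180.66 = 11.12%.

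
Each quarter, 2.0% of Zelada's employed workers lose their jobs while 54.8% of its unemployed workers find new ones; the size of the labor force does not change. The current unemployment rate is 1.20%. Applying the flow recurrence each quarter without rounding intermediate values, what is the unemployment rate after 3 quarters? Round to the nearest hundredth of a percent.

With a fixed labor force, u_{t+1} = u_t + s·(1−u_t) − f·u_t = u_t·(1−s−f) + s.
Here 1−s−f = 0.432 and s = 0.020.
u_1 = 0.012000 × 0.432 + 0.020 = 0.025184.
u_2 = 0.025184 × 0.432 + 0.020 = 0.030879.
u_3 = 0.030879 × 0.432 + 0.020 = 0.033340.

Unemployment rate after three quarters ≈ 3.33%.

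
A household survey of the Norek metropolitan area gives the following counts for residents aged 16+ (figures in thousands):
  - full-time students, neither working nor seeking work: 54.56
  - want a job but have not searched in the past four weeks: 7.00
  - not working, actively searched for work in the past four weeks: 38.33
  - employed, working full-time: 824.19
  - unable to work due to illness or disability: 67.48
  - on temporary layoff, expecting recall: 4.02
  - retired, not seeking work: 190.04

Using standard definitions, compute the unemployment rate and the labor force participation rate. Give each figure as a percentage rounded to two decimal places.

Employed = 824.19 thousand.
Unemployed = 38.33 + 4.02 = 42.35 thousand (jobless and actively searching, or on temporary layoff).
Labor force = 824.19 + 42.35 = 866.54 thousand.
Not in labor force = 54.56 + 7.00 + 67.48 + 190.04 = 319.08 thousand (those not working and not actively searching are outside the labor force — including those who want a job but have given up searching).
Civilian working-age population = 866.54 + 319.08 = 1,185.62 thousand.
Unemployment rate = 42.35 / 866.54 = 4.89%.
Labor force participation rate = 866.54 / 1,185.62 = 73.09%.

Unemployment rate ≈ 4.89%; labor force participation rate ≈ 73.09%.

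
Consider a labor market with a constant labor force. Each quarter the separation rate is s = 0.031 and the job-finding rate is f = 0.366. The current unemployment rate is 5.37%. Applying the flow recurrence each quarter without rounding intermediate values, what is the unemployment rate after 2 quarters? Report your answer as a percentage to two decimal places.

Unemployment rate after two quarters ≈ 6.92%.

With a fixed labor force, u_{t+1} = u_t + s·(1−u_t) − f·u_t = u_t·(1−s−f) + s.
Here 1−s−f = 0.603 and s = 0.031.
u_1 = 0.053700 × 0.603 + 0.031 = 0.063381.
u_2 = 0.063381 × 0.603 + 0.031 = 0.069219.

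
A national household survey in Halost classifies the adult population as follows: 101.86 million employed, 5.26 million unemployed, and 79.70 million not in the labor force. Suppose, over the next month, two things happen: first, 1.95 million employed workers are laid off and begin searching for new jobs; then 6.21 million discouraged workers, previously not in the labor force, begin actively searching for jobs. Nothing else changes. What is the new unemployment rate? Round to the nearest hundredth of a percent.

Initially, labor force = 101.86 + 5.26 = 107.12 million, so u = 5.26/107.12 = 4.91%.
After the first change, employed falls and unemployed rises by 1.95; labor force unchanged → E = 99.91, U = 7.21, labor force = 107.12 million.
After the second change, unemployed and labor force both rise by 6.21 → E = 99.91, U = 13.42, labor force = 113.33 million.
New unemployment rate = 13.42 / 113.33 = 11.84%.

New unemployment rate ≈ 11.84%.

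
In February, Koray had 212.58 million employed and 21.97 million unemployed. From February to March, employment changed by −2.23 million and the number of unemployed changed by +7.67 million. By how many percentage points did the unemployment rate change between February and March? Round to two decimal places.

The unemployment rate changed by +2.98 percentage points.

February: labor force = 212.58 + 21.97 = 234.55; u = 21.97/234.55 = 9.37%.
March: labor force = 210.35 + 29.64 = 239.99; u = 29.64/239.99 = 12.35%.
Change = 12.35% − 9.37% = +2.98 pp.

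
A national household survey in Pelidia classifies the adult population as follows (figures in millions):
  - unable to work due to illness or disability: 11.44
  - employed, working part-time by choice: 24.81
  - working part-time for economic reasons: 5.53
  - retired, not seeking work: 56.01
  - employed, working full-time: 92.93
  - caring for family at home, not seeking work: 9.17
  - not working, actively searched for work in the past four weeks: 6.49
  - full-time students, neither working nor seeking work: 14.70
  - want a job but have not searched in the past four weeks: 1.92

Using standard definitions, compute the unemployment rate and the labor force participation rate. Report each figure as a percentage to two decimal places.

Unemployment rate ≈ 5.00%; labor force participation rate ≈ 58.19%.

Employed = 24.81 + 5.53 + 92.93 = 123.27 million (anyone who worked, including part-time for economic reasons, counts as employed).
Unemployed = 6.49 million.
Labor force = 123.27 + 6.49 = 129.76 million.
Not in labor force = 11.44 + 56.01 + 9.17 + 14.70 + 1.92 = 93.24 million (those not working and not actively searching are outside the labor force — including those who want a job but have given up searching).
Civilian working-age population = 129.76 + 93.24 = 223.00 million.
Unemployment rate = 6.49 / 129.76 = 5.00%.
Labor force participation rate = 129.76 / 223.00 = 58.19%.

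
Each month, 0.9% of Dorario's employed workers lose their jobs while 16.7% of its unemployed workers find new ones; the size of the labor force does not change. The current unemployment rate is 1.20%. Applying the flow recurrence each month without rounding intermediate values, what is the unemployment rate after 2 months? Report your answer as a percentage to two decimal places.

Unemployment rate after two months ≈ 2.46%.

With a fixed labor force, u_{t+1} = u_t + s·(1−u_t) − f·u_t = u_t·(1−s−f) + s.
Here 1−s−f = 0.824 and s = 0.009.
u_1 = 0.012000 × 0.824 + 0.009 = 0.018888.
u_2 = 0.018888 × 0.824 + 0.009 = 0.024564.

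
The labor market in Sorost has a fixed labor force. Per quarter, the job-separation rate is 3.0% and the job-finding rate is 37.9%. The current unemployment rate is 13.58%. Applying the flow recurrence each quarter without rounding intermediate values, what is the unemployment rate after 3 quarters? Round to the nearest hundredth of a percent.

Unemployment rate after three quarters ≈ 8.62%.

With a fixed labor force, u_{t+1} = u_t + s·(1−u_t) − f·u_t = u_t·(1−s−f) + s.
Here 1−s−f = 0.591 and s = 0.030.
u_1 = 0.135800 × 0.591 + 0.030 = 0.110258.
u_2 = 0.110258 × 0.591 + 0.030 = 0.095162.
u_3 = 0.095162 × 0.591 + 0.030 = 0.086241.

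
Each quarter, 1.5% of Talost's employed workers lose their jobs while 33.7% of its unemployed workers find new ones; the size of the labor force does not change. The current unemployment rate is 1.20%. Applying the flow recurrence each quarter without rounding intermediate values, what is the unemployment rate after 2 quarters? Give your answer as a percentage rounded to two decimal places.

Unemployment rate after two quarters ≈ 2.98%.

With a fixed labor force, u_{t+1} = u_t + s·(1−u_t) − f·u_t = u_t·(1−s−f) + s.
Here 1−s−f = 0.648 and s = 0.015.
u_1 = 0.012000 × 0.648 + 0.015 = 0.022776.
u_2 = 0.022776 × 0.648 + 0.015 = 0.029759.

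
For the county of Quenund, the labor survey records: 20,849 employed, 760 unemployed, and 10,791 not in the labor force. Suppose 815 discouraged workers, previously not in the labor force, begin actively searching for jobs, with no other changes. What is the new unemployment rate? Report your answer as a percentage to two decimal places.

New unemployment rate ≈ 7.02%.

Initially, labor force = 20,849 + 760 = 21,609, so u = 760/21,609 = 3.52%.
After the change, unemployed and labor force both rise by 815 → E = 20,849, U = 1,575, labor force = 22,424.
New unemployment rate = 1,575 / 22,424 = 7.02%.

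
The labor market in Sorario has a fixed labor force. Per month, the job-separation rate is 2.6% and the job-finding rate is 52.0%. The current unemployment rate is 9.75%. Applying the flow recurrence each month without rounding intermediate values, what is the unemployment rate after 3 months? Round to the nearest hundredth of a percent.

Unemployment rate after three months ≈ 5.23%.

With a fixed labor force, u_{t+1} = u_t + s·(1−u_t) − f·u_t = u_t·(1−s−f) + s.
Here 1−s−f = 0.454 and s = 0.026.
u_1 = 0.097500 × 0.454 + 0.026 = 0.070265.
u_2 = 0.070265 × 0.454 + 0.026 = 0.057900.
u_3 = 0.057900 × 0.454 + 0.026 = 0.052287.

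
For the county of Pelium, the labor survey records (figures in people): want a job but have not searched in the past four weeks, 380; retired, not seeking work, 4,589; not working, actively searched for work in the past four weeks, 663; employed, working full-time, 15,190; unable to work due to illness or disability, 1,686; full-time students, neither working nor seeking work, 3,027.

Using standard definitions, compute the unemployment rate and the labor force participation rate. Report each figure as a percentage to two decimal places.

Employed = 15,190.
Unemployed = 663.
Labor force = 15,190 + 663 = 15,853.
Not in labor force = 380 + 4,589 + 1,686 + 3,027 = 9,682 (those not working and not actively searching are outside the labor force — including those who want a job but have given up searching).
Civilian working-age population = 15,853 + 9,682 = 25,535.
Unemployment rate = 663 / 15,853 = 4.18%.
Labor force participation rate = 15,853 / 25,535 = 62.08%.

Unemployment rate ≈ 4.18%; labor force participation rate ≈ 62.08%.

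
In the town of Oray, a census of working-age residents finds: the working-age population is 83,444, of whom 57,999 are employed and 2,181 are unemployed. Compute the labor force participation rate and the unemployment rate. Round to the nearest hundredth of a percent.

Labor force participation rate ≈ 72.12%; unemployment rate ≈ 3.62%.

Labor force = employed + unemployed = 57,999 + 2,181 = 60,180.
Unemployment rate = 2,181 / 60,180 = 3.62%.
Labor force participation rate = 60,180 / 83,444 = 72.12%.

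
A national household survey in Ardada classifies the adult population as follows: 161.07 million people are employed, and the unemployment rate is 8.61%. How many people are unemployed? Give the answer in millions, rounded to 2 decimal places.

About 15.17 million are unemployed.

Let U be the number unemployed. The labor force is E + U, and U/(E+U) = 0.0861.
So U = 0.0861 × 161.07 / (1 − 0.0861) = 13.8681 / 0.9139 ≈ 15.17 million.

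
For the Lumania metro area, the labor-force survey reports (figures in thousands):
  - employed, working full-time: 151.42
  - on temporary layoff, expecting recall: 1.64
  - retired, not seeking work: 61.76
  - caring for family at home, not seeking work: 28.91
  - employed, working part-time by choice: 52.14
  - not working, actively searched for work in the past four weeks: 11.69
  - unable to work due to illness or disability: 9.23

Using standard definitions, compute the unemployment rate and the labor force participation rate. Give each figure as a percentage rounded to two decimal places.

Employed = 151.42 + 52.14 = 203.56 thousand.
Unemployed = 1.64 + 11.69 = 13.33 thousand (jobless and actively searching, or on temporary layoff).
Labor force = 203.56 + 13.33 = 216.89 thousand.
Not in labor force = 61.76 + 28.91 + 9.23 = 99.90 thousand (those not working and not actively searching are outside the labor force).
Civilian working-age population = 216.89 + 99.90 = 316.79 thousand.
Unemployment rate = 13.33 / 216.89 = 6.15%.
Labor force participation rate = 216.89 / 316.79 = 68.46%.

Unemployment rate ≈ 6.15%; labor force participation rate ≈ 68.46%.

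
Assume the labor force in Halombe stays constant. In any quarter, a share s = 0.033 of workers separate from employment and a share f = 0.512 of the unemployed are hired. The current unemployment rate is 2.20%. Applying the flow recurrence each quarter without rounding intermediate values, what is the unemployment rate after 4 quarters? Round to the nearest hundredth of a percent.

Unemployment rate after four quarters ≈ 5.89%.

With a fixed labor force, u_{t+1} = u_t + s·(1−u_t) − f·u_t = u_t·(1−s−f) + s.
Here 1−s−f = 0.455 and s = 0.033.
u_1 = 0.022000 × 0.455 + 0.033 = 0.043010.
u_2 = 0.043010 × 0.455 + 0.033 = 0.052570.
u_3 = 0.052570 × 0.455 + 0.033 = 0.056919.
u_4 = 0.056919 × 0.455 + 0.033 = 0.058898.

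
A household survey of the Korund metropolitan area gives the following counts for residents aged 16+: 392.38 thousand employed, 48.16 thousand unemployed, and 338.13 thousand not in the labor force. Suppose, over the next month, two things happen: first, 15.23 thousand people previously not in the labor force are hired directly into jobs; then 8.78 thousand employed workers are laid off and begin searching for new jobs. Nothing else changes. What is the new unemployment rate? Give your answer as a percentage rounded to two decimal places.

New unemployment rate ≈ 12.49%.

Initially, labor force = 392.38 + 48.16 = 440.54 thousand, so u = 48.16/440.54 = 10.93%.
After the first change, employed and labor force both rise by 15.23; unemployed unchanged → E = 407.61, U = 48.16, labor force = 455.77 thousand.
After the second change, employed falls and unemployed rises by 8.78; labor force unchanged → E = 398.83, U = 56.94, labor force = 455.77 thousand.
New unemployment rate = 56.94 / 455.77 = 12.49%.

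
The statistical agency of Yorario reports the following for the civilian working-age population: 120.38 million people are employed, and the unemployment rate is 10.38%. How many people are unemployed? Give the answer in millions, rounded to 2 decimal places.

About 13.94 million are unemployed.

Let U be the number unemployed. The labor force is E + U, and U/(E+U) = 0.1038.
So U = 0.1038 × 120.38 / (1 − 0.1038) = 12.4954 / 0.8962 ≈ 13.94 million.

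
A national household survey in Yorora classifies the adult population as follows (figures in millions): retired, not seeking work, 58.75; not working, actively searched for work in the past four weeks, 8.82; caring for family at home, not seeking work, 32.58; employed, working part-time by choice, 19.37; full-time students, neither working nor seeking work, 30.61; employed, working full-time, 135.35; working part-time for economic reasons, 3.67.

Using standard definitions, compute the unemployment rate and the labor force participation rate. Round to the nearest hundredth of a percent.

Unemployment rate ≈ 5.27%; labor force participation rate ≈ 57.83%.

Employed = 19.37 + 135.35 + 3.67 = 158.39 million (anyone who worked, including part-time for economic reasons, counts as employed).
Unemployed = 8.82 million.
Labor force = 158.39 + 8.82 = 167.21 million.
Not in labor force = 58.75 + 32.58 + 30.61 = 121.94 million (those not working and not actively searching are outside the labor force).
Civilian working-age population = 167.21 + 121.94 = 289.15 million.
Unemployment rate = 8.82 / 167.21 = 5.27%.
Labor force participation rate = 167.21 / 289.15 = 57.83%.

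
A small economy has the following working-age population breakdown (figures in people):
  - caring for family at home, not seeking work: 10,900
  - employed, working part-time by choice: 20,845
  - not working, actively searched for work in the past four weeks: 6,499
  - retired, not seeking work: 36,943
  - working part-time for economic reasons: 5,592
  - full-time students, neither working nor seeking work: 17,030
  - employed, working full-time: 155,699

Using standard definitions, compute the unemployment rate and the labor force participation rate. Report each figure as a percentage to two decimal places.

Unemployment rate ≈ 3.45%; labor force participation rate ≈ 74.41%.

Employed = 20,845 + 5,592 + 155,699 = 182,136 (anyone who worked, including part-time for economic reasons, counts as employed).
Unemployed = 6,499.
Labor force = 182,136 + 6,499 = 188,635.
Not in labor force = 10,900 + 36,943 + 17,030 = 64,873 (those not working and not actively searching are outside the labor force).
Civilian working-age population = 188,635 + 64,873 = 253,508.
Unemployment rate = 6,499 / 188,635 = 3.45%.
Labor force participation rate = 188,635 / 253,508 = 74.41%.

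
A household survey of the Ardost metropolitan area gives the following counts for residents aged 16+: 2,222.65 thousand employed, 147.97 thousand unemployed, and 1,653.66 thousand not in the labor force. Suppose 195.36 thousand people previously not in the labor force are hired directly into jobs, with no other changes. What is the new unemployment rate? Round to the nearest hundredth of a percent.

New unemployment rate ≈ 5.77%.

Initially, labor force = 2,222.65 + 147.97 = 2,370.62 thousand, so u = 147.97/2,370.62 = 6.24%.
After the change, employed and labor force both rise by 195.36; unemployed unchanged → E = 2,418.01, U = 147.97, labor force = 2,565.98 thousand.
New unemployment rate = 147.97 / 2,565.98 = 5.77%.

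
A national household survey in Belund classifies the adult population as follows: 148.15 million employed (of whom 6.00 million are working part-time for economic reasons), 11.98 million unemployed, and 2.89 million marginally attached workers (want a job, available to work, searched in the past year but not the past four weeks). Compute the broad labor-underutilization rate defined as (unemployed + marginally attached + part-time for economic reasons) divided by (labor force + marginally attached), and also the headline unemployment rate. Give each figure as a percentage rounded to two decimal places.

Broad underutilization rate ≈ 12.80%; headline unemployment rate ≈ 7.48%.

Labor force = 148.15 + 11.98 = 160.13 million.
Numerator = 11.98 + 2.89 + 6.00 = 20.87 million.
Denominator = 160.13 + 2.89 = 163.02 million.
Broad rate = 20.87 / 163.02 = 12.80%.
Headline unemployment rate = 11.98 / 160.13 = 7.48%.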